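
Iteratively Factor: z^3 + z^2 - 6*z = (z + 3)*(z^2 - 2*z) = z*(z + 3)*(z - 2)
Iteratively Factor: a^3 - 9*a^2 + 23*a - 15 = (a - 3)*(a^2 - 6*a + 5) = (a - 5)*(a - 3)*(a - 1)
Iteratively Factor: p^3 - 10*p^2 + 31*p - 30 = (p - 3)*(p^2 - 7*p + 10) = (p - 5)*(p - 3)*(p - 2)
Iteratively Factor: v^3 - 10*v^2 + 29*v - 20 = (v - 1)*(v^2 - 9*v + 20) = (v - 4)*(v - 1)*(v - 5)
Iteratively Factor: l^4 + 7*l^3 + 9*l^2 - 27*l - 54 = (l + 3)*(l^3 + 4*l^2 - 3*l - 18) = (l + 3)^2*(l^2 + l - 6) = (l - 2)*(l + 3)^2*(l + 3)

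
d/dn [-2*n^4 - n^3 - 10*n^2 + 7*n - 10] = -8*n^3 - 3*n^2 - 20*n + 7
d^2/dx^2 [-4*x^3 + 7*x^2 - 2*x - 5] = 14 - 24*x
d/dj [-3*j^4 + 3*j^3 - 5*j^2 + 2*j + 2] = -12*j^3 + 9*j^2 - 10*j + 2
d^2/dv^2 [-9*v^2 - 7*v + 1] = -18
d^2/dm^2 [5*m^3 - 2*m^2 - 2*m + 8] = 30*m - 4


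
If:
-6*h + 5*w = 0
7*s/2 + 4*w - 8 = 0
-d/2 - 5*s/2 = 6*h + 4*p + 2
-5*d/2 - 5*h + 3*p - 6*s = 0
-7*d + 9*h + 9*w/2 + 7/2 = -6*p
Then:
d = -27313/2833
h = -71635/11332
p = 37853/11332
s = 31036/2833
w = -42981/5666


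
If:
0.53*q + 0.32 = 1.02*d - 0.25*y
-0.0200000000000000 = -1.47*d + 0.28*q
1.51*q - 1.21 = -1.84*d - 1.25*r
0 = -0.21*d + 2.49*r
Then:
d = 0.13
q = 0.63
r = 0.01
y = -2.07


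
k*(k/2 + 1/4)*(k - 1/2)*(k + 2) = k^4/2 + k^3 - k^2/8 - k/4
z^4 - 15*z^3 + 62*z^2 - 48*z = z*(z - 8)*(z - 6)*(z - 1)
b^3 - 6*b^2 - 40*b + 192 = (b - 8)*(b - 4)*(b + 6)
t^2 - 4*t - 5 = (t - 5)*(t + 1)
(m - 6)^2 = m^2 - 12*m + 36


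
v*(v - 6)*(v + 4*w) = v^3 + 4*v^2*w - 6*v^2 - 24*v*w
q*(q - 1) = q^2 - q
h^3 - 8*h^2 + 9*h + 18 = (h - 6)*(h - 3)*(h + 1)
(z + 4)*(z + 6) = z^2 + 10*z + 24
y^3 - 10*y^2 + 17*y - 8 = (y - 8)*(y - 1)^2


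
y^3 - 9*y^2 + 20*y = y*(y - 5)*(y - 4)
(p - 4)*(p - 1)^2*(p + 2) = p^4 - 4*p^3 - 3*p^2 + 14*p - 8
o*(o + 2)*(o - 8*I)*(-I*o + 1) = -I*o^4 - 7*o^3 - 2*I*o^3 - 14*o^2 - 8*I*o^2 - 16*I*o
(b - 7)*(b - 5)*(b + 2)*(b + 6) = b^4 - 4*b^3 - 49*b^2 + 136*b + 420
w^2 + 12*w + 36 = (w + 6)^2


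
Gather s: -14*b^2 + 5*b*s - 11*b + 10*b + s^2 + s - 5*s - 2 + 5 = -14*b^2 - b + s^2 + s*(5*b - 4) + 3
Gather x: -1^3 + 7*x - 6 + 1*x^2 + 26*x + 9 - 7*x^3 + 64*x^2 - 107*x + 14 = -7*x^3 + 65*x^2 - 74*x + 16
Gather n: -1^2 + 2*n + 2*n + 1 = 4*n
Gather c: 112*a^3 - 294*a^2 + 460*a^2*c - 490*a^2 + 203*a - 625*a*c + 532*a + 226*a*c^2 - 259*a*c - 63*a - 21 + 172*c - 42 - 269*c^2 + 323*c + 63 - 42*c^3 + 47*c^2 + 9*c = 112*a^3 - 784*a^2 + 672*a - 42*c^3 + c^2*(226*a - 222) + c*(460*a^2 - 884*a + 504)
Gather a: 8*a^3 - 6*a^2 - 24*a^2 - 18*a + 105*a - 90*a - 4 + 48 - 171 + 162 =8*a^3 - 30*a^2 - 3*a + 35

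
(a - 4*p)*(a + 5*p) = a^2 + a*p - 20*p^2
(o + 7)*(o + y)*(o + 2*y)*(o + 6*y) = o^4 + 9*o^3*y + 7*o^3 + 20*o^2*y^2 + 63*o^2*y + 12*o*y^3 + 140*o*y^2 + 84*y^3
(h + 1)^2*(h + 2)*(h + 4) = h^4 + 8*h^3 + 21*h^2 + 22*h + 8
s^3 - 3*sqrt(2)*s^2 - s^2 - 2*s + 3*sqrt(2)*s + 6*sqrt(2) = (s - 2)*(s + 1)*(s - 3*sqrt(2))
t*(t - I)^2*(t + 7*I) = t^4 + 5*I*t^3 + 13*t^2 - 7*I*t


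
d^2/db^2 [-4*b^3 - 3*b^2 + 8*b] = -24*b - 6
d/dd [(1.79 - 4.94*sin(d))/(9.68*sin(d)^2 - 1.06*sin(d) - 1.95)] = (47.8192*sin(d)^2 - 34.6544*sin(d) + 11.5304)*cos(d)/(93.7024*sin(d)^4 - 20.5216*sin(d)^3 - 36.6284*sin(d)^2 + 4.134*sin(d) + 3.8025)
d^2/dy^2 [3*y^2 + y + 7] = 6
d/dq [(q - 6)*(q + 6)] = 2*q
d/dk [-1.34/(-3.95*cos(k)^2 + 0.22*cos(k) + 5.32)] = (10.586*cos(k) - 0.2948)*sin(k)/(-3.95*cos(k)^2 + 0.22*cos(k) + 5.32)^2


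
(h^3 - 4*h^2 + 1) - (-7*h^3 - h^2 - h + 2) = 8*h^3 - 3*h^2 + h - 1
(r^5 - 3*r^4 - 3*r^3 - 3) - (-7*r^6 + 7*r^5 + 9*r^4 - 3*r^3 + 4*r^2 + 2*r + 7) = 7*r^6 - 6*r^5 - 12*r^4 - 4*r^2 - 2*r - 10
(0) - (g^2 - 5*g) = -g^2 + 5*g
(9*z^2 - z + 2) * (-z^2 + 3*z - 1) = -9*z^4 + 28*z^3 - 14*z^2 + 7*z - 2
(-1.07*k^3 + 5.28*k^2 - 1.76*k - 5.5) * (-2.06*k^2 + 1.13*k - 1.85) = 2.2042*k^5 - 12.0859*k^4 + 11.5715*k^3 - 0.4268*k^2 - 2.959*k + 10.175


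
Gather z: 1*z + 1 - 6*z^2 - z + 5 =6 - 6*z^2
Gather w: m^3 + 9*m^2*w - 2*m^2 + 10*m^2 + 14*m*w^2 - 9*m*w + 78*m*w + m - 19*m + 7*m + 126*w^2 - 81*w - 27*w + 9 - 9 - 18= m^3 + 8*m^2 - 11*m + w^2*(14*m + 126) + w*(9*m^2 + 69*m - 108) - 18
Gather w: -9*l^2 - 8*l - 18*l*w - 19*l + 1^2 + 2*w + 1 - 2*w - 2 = -9*l^2 - 18*l*w - 27*l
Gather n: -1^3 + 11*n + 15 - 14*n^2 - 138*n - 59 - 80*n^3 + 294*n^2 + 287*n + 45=-80*n^3 + 280*n^2 + 160*n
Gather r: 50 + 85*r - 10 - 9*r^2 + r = -9*r^2 + 86*r + 40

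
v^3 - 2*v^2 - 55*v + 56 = (v - 8)*(v - 1)*(v + 7)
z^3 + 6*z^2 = z^2*(z + 6)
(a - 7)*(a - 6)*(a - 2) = a^3 - 15*a^2 + 68*a - 84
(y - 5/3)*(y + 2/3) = y^2 - y - 10/9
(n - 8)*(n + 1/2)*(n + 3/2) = n^3 - 6*n^2 - 61*n/4 - 6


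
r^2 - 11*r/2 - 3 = (r - 6)*(r + 1/2)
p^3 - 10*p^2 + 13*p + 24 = (p - 8)*(p - 3)*(p + 1)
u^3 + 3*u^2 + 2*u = u*(u + 1)*(u + 2)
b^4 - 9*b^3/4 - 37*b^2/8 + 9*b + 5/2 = (b - 5/2)*(b - 2)*(b + 1/4)*(b + 2)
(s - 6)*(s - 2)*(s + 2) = s^3 - 6*s^2 - 4*s + 24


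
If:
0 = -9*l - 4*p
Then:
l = -4*p/9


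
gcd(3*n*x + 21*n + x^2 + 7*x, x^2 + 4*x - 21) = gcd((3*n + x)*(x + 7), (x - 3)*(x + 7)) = x + 7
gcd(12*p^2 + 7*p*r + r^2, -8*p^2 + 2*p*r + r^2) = 4*p + r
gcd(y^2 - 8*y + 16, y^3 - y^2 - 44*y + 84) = 1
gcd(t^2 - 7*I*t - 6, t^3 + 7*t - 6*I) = t - I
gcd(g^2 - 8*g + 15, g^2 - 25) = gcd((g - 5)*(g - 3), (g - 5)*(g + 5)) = g - 5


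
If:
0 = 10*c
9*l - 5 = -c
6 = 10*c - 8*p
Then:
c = 0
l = 5/9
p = -3/4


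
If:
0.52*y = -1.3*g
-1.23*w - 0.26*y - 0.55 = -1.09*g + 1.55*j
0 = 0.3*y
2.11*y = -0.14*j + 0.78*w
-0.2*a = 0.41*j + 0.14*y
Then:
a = 0.64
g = 0.00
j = -0.31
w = -0.06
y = 0.00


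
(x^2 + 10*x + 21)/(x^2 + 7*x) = (x + 3)/x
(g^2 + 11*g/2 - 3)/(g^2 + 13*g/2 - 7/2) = (g + 6)/(g + 7)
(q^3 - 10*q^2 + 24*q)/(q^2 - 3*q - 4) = q*(q - 6)/(q + 1)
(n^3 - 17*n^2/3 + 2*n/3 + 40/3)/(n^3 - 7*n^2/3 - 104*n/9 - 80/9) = 3*(n - 2)/(3*n + 4)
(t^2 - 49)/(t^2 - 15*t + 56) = (t + 7)/(t - 8)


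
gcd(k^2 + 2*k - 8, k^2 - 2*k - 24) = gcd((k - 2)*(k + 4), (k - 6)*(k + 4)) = k + 4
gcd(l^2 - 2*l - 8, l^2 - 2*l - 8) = l^2 - 2*l - 8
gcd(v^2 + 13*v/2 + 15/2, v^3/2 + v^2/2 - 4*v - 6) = 1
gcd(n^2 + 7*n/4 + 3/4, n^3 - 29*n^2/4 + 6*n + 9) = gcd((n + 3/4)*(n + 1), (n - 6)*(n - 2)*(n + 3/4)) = n + 3/4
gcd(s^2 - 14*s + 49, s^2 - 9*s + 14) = s - 7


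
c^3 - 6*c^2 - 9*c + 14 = (c - 7)*(c - 1)*(c + 2)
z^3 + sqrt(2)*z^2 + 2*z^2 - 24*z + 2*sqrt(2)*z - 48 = (z + 2)*(z - 3*sqrt(2))*(z + 4*sqrt(2))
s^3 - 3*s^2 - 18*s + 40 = (s - 5)*(s - 2)*(s + 4)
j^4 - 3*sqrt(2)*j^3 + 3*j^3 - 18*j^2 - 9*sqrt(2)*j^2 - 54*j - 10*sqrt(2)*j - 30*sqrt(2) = (j + 3)*(j - 5*sqrt(2))*(j + sqrt(2))^2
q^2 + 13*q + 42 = (q + 6)*(q + 7)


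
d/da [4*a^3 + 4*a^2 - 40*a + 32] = 12*a^2 + 8*a - 40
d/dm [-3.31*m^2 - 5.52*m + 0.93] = -6.62*m - 5.52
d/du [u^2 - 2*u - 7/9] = 2*u - 2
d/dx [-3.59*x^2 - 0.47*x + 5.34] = -7.18*x - 0.47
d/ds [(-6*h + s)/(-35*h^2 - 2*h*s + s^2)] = (-35*h^2 - 2*h*s + s^2 - 2*(h - s)*(6*h - s))/(35*h^2 + 2*h*s - s^2)^2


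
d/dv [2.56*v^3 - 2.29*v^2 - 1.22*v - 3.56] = 7.68*v^2 - 4.58*v - 1.22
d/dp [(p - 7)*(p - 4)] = 2*p - 11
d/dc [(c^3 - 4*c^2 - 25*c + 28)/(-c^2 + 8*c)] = (-c^4 + 16*c^3 - 57*c^2 + 56*c - 224)/(c^2*(c^2 - 16*c + 64))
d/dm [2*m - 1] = 2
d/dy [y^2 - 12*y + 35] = 2*y - 12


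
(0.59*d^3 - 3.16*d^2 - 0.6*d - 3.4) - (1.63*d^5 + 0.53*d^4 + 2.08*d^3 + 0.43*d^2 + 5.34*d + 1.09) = -1.63*d^5 - 0.53*d^4 - 1.49*d^3 - 3.59*d^2 - 5.94*d - 4.49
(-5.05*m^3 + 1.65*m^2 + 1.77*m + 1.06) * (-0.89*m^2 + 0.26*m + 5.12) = 4.4945*m^5 - 2.7815*m^4 - 27.0023*m^3 + 7.9648*m^2 + 9.338*m + 5.4272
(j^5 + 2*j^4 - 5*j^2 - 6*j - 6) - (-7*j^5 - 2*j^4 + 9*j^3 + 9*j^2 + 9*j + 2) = 8*j^5 + 4*j^4 - 9*j^3 - 14*j^2 - 15*j - 8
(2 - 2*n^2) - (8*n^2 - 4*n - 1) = -10*n^2 + 4*n + 3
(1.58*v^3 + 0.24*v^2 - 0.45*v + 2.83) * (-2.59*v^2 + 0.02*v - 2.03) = -4.0922*v^5 - 0.59*v^4 - 2.0371*v^3 - 7.8259*v^2 + 0.9701*v - 5.7449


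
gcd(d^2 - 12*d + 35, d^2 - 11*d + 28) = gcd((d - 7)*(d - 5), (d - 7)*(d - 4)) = d - 7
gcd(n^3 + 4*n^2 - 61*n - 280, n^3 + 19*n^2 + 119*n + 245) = n^2 + 12*n + 35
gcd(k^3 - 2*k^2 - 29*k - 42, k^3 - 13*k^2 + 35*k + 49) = k - 7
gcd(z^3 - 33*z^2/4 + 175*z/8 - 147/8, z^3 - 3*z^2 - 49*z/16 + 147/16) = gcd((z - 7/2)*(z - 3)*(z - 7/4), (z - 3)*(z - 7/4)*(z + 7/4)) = z^2 - 19*z/4 + 21/4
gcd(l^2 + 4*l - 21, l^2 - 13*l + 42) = 1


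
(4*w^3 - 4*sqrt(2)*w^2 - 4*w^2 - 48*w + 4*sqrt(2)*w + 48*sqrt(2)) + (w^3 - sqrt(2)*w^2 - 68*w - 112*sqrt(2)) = 5*w^3 - 5*sqrt(2)*w^2 - 4*w^2 - 116*w + 4*sqrt(2)*w - 64*sqrt(2)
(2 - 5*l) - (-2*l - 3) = 5 - 3*l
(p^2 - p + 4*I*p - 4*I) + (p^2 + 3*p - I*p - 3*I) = 2*p^2 + 2*p + 3*I*p - 7*I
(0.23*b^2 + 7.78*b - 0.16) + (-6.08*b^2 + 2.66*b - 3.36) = -5.85*b^2 + 10.44*b - 3.52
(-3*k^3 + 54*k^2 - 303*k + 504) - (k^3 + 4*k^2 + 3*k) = -4*k^3 + 50*k^2 - 306*k + 504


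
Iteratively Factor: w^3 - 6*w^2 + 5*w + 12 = (w - 4)*(w^2 - 2*w - 3) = (w - 4)*(w - 3)*(w + 1)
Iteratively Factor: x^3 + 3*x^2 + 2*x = (x + 2)*(x^2 + x) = (x + 1)*(x + 2)*(x)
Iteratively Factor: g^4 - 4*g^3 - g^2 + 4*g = (g - 1)*(g^3 - 3*g^2 - 4*g) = (g - 1)*(g + 1)*(g^2 - 4*g) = g*(g - 1)*(g + 1)*(g - 4)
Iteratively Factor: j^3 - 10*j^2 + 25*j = (j - 5)*(j^2 - 5*j) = j*(j - 5)*(j - 5)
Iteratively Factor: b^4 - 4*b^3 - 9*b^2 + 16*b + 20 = (b - 5)*(b^3 + b^2 - 4*b - 4) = (b - 5)*(b + 2)*(b^2 - b - 2) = (b - 5)*(b - 2)*(b + 2)*(b + 1)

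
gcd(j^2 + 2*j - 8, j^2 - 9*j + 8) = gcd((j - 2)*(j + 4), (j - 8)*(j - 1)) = 1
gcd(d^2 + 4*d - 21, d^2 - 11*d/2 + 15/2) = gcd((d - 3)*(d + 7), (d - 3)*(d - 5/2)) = d - 3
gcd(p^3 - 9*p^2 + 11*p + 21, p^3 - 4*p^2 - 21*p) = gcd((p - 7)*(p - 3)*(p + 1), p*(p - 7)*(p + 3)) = p - 7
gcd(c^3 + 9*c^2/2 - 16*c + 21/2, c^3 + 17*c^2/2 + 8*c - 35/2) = c^2 + 6*c - 7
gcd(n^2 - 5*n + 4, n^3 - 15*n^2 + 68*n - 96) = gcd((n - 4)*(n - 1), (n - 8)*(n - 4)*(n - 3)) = n - 4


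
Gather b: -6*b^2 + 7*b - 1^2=-6*b^2 + 7*b - 1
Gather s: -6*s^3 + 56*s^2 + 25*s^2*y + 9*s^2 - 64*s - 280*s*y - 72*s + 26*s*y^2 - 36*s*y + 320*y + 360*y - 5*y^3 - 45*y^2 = -6*s^3 + s^2*(25*y + 65) + s*(26*y^2 - 316*y - 136) - 5*y^3 - 45*y^2 + 680*y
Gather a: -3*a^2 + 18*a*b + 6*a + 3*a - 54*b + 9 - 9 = -3*a^2 + a*(18*b + 9) - 54*b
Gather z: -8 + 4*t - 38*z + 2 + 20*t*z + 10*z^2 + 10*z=4*t + 10*z^2 + z*(20*t - 28) - 6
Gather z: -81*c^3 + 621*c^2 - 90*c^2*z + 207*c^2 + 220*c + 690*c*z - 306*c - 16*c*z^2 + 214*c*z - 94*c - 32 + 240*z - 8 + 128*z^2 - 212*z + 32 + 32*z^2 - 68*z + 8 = -81*c^3 + 828*c^2 - 180*c + z^2*(160 - 16*c) + z*(-90*c^2 + 904*c - 40)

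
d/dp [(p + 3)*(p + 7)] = 2*p + 10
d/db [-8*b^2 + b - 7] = 1 - 16*b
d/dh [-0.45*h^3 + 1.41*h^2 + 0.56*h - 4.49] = -1.35*h^2 + 2.82*h + 0.56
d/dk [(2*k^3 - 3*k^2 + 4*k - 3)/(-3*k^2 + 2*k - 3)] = 2*(-3*k^4 + 4*k^3 - 6*k^2 - 3)/(9*k^4 - 12*k^3 + 22*k^2 - 12*k + 9)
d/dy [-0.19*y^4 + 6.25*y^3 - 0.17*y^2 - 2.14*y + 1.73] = -0.76*y^3 + 18.75*y^2 - 0.34*y - 2.14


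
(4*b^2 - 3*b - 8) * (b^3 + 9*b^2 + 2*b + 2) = 4*b^5 + 33*b^4 - 27*b^3 - 70*b^2 - 22*b - 16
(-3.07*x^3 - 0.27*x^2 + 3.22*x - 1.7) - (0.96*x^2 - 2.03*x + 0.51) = -3.07*x^3 - 1.23*x^2 + 5.25*x - 2.21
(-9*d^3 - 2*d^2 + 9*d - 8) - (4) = -9*d^3 - 2*d^2 + 9*d - 12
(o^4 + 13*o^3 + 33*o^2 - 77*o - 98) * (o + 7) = o^5 + 20*o^4 + 124*o^3 + 154*o^2 - 637*o - 686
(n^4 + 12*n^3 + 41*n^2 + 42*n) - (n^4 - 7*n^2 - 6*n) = 12*n^3 + 48*n^2 + 48*n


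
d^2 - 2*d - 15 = (d - 5)*(d + 3)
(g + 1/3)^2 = g^2 + 2*g/3 + 1/9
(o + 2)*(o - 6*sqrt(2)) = o^2 - 6*sqrt(2)*o + 2*o - 12*sqrt(2)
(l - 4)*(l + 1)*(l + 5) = l^3 + 2*l^2 - 19*l - 20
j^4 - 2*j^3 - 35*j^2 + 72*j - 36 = (j - 6)*(j - 1)^2*(j + 6)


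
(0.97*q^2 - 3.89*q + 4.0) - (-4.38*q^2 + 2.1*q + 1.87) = 5.35*q^2 - 5.99*q + 2.13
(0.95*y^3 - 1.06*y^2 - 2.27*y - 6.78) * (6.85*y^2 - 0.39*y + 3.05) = 6.5075*y^5 - 7.6315*y^4 - 12.2386*y^3 - 48.7907*y^2 - 4.2793*y - 20.679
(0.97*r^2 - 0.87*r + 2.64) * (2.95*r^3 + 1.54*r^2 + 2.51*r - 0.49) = 2.8615*r^5 - 1.0727*r^4 + 8.8829*r^3 + 1.4066*r^2 + 7.0527*r - 1.2936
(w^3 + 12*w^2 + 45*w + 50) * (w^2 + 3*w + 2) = w^5 + 15*w^4 + 83*w^3 + 209*w^2 + 240*w + 100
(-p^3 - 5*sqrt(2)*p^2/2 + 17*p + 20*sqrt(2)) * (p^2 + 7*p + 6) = -p^5 - 7*p^4 - 5*sqrt(2)*p^4/2 - 35*sqrt(2)*p^3/2 + 11*p^3 + 5*sqrt(2)*p^2 + 119*p^2 + 102*p + 140*sqrt(2)*p + 120*sqrt(2)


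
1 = 1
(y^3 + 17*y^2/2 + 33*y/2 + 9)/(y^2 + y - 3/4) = 2*(y^2 + 7*y + 6)/(2*y - 1)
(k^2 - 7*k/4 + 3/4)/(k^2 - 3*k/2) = (4*k^2 - 7*k + 3)/(2*k*(2*k - 3))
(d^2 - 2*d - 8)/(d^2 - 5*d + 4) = (d + 2)/(d - 1)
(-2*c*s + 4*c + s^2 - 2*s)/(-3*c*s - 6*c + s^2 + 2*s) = (2*c*s - 4*c - s^2 + 2*s)/(3*c*s + 6*c - s^2 - 2*s)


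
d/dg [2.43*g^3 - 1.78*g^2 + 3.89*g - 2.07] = 7.29*g^2 - 3.56*g + 3.89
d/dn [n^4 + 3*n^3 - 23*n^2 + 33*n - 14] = 4*n^3 + 9*n^2 - 46*n + 33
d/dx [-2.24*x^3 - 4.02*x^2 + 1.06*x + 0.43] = -6.72*x^2 - 8.04*x + 1.06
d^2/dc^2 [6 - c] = 0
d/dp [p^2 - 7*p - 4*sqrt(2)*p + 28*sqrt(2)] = 2*p - 7 - 4*sqrt(2)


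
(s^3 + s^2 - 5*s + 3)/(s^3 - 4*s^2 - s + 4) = (s^2 + 2*s - 3)/(s^2 - 3*s - 4)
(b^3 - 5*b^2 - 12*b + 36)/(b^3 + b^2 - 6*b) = (b - 6)/b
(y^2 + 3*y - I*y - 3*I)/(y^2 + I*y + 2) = (y + 3)/(y + 2*I)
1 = 1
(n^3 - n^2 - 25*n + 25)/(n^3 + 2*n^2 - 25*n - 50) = (n - 1)/(n + 2)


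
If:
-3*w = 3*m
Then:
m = -w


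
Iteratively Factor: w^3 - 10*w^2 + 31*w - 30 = (w - 5)*(w^2 - 5*w + 6) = (w - 5)*(w - 3)*(w - 2)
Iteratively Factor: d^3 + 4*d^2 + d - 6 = (d + 2)*(d^2 + 2*d - 3) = (d - 1)*(d + 2)*(d + 3)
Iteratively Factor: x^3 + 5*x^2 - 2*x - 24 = (x + 4)*(x^2 + x - 6) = (x - 2)*(x + 4)*(x + 3)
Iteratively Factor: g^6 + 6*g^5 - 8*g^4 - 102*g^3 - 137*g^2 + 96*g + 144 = (g + 3)*(g^5 + 3*g^4 - 17*g^3 - 51*g^2 + 16*g + 48) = (g + 3)*(g + 4)*(g^4 - g^3 - 13*g^2 + g + 12) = (g - 1)*(g + 3)*(g + 4)*(g^3 - 13*g - 12) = (g - 1)*(g + 3)^2*(g + 4)*(g^2 - 3*g - 4) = (g - 4)*(g - 1)*(g + 3)^2*(g + 4)*(g + 1)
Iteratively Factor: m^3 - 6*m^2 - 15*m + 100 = (m + 4)*(m^2 - 10*m + 25) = (m - 5)*(m + 4)*(m - 5)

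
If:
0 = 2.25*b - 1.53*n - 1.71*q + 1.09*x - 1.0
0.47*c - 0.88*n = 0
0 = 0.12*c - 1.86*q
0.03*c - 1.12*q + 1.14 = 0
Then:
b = 11.5647844860822 - 0.484444444444444*x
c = 26.98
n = 14.41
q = 1.74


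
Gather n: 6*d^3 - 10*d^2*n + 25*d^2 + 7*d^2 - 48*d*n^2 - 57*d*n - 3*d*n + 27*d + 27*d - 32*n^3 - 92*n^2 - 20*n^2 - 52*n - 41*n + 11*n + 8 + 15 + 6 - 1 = 6*d^3 + 32*d^2 + 54*d - 32*n^3 + n^2*(-48*d - 112) + n*(-10*d^2 - 60*d - 82) + 28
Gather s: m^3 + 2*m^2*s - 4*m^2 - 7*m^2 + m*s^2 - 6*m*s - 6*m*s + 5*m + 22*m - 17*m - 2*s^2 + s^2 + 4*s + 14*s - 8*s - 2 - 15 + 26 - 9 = m^3 - 11*m^2 + 10*m + s^2*(m - 1) + s*(2*m^2 - 12*m + 10)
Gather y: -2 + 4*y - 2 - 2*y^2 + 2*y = -2*y^2 + 6*y - 4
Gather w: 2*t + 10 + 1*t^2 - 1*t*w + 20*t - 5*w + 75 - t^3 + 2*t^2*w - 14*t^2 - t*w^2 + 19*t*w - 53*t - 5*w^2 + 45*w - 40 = -t^3 - 13*t^2 - 31*t + w^2*(-t - 5) + w*(2*t^2 + 18*t + 40) + 45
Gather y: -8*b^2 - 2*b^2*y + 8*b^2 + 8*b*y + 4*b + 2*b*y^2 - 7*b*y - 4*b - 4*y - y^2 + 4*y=y^2*(2*b - 1) + y*(-2*b^2 + b)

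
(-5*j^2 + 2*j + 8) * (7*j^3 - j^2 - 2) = -35*j^5 + 19*j^4 + 54*j^3 + 2*j^2 - 4*j - 16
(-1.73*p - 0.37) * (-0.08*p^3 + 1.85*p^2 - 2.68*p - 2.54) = 0.1384*p^4 - 3.1709*p^3 + 3.9519*p^2 + 5.3858*p + 0.9398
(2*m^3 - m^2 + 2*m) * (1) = 2*m^3 - m^2 + 2*m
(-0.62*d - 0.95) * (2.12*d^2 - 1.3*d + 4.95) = -1.3144*d^3 - 1.208*d^2 - 1.834*d - 4.7025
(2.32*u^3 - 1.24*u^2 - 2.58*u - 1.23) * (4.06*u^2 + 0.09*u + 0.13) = 9.4192*u^5 - 4.8256*u^4 - 10.2848*u^3 - 5.3872*u^2 - 0.4461*u - 0.1599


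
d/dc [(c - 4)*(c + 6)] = 2*c + 2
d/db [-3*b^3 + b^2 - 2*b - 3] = -9*b^2 + 2*b - 2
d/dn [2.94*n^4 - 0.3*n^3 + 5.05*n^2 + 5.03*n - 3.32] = 11.76*n^3 - 0.9*n^2 + 10.1*n + 5.03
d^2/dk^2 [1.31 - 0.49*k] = 0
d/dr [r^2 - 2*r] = 2*r - 2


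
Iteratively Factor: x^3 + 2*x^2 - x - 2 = (x + 1)*(x^2 + x - 2) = (x + 1)*(x + 2)*(x - 1)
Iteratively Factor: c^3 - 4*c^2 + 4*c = (c)*(c^2 - 4*c + 4) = c*(c - 2)*(c - 2)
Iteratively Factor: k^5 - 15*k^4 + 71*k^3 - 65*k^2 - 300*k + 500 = (k - 2)*(k^4 - 13*k^3 + 45*k^2 + 25*k - 250) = (k - 2)*(k + 2)*(k^3 - 15*k^2 + 75*k - 125) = (k - 5)*(k - 2)*(k + 2)*(k^2 - 10*k + 25) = (k - 5)^2*(k - 2)*(k + 2)*(k - 5)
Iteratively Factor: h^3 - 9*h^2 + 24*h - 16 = (h - 4)*(h^2 - 5*h + 4) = (h - 4)^2*(h - 1)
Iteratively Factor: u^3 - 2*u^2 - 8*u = (u + 2)*(u^2 - 4*u) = u*(u + 2)*(u - 4)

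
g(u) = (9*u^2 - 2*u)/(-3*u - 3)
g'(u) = (18*u - 2)/(-3*u - 3) + 3*(9*u^2 - 2*u)/(-3*u - 3)^2 = (-9*u^2 - 18*u + 2)/(3*(u^2 + 2*u + 1))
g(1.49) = -2.28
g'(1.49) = -2.41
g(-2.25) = 13.35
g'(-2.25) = -0.65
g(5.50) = -13.40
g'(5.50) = -2.91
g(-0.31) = -0.72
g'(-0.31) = 4.70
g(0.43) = -0.19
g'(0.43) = -1.21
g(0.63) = -0.47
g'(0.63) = -1.62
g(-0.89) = -27.00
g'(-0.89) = 300.03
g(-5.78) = 21.77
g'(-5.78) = -2.84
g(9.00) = -23.70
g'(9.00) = -2.96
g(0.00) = 0.00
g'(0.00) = 0.67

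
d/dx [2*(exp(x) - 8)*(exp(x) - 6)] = 4*(exp(x) - 7)*exp(x)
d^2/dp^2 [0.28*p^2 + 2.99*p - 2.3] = 0.560000000000000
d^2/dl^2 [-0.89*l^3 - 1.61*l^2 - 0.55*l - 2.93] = -5.34*l - 3.22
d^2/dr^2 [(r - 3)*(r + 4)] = 2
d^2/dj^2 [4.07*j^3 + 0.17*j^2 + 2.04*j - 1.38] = 24.42*j + 0.34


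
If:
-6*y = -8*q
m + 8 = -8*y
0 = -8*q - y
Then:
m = -8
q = 0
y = 0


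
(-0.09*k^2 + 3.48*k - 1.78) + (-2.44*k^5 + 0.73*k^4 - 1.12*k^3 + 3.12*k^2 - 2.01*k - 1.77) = -2.44*k^5 + 0.73*k^4 - 1.12*k^3 + 3.03*k^2 + 1.47*k - 3.55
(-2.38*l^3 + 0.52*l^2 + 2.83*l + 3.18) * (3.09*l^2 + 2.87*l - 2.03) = -7.3542*l^5 - 5.2238*l^4 + 15.0685*l^3 + 16.8927*l^2 + 3.3817*l - 6.4554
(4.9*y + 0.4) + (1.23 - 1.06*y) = 3.84*y + 1.63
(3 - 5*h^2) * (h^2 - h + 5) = -5*h^4 + 5*h^3 - 22*h^2 - 3*h + 15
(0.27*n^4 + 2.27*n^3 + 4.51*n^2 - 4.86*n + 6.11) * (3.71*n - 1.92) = 1.0017*n^5 + 7.9033*n^4 + 12.3737*n^3 - 26.6898*n^2 + 31.9993*n - 11.7312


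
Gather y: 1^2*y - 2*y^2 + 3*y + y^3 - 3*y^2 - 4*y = y^3 - 5*y^2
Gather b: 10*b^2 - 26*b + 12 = 10*b^2 - 26*b + 12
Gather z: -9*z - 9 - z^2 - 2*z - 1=-z^2 - 11*z - 10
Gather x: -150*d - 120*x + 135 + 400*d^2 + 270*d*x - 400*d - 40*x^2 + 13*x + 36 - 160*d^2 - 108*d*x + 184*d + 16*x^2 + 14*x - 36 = 240*d^2 - 366*d - 24*x^2 + x*(162*d - 93) + 135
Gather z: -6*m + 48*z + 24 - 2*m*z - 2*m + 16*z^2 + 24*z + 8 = -8*m + 16*z^2 + z*(72 - 2*m) + 32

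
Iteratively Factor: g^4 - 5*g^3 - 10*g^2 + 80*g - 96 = (g - 2)*(g^3 - 3*g^2 - 16*g + 48) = (g - 3)*(g - 2)*(g^2 - 16) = (g - 3)*(g - 2)*(g + 4)*(g - 4)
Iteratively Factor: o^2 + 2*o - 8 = (o + 4)*(o - 2)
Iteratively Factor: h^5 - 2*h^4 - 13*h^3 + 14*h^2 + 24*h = (h - 2)*(h^4 - 13*h^2 - 12*h) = h*(h - 2)*(h^3 - 13*h - 12) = h*(h - 2)*(h + 1)*(h^2 - h - 12) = h*(h - 2)*(h + 1)*(h + 3)*(h - 4)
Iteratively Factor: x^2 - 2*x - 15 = (x - 5)*(x + 3)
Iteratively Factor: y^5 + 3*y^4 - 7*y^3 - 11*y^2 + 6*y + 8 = (y + 1)*(y^4 + 2*y^3 - 9*y^2 - 2*y + 8) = (y - 1)*(y + 1)*(y^3 + 3*y^2 - 6*y - 8) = (y - 1)*(y + 1)*(y + 4)*(y^2 - y - 2) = (y - 2)*(y - 1)*(y + 1)*(y + 4)*(y + 1)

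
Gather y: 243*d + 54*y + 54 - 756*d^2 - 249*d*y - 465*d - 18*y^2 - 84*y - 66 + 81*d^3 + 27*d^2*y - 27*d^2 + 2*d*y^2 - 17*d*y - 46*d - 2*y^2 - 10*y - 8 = 81*d^3 - 783*d^2 - 268*d + y^2*(2*d - 20) + y*(27*d^2 - 266*d - 40) - 20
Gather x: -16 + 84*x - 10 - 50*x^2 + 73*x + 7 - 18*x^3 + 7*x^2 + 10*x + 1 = -18*x^3 - 43*x^2 + 167*x - 18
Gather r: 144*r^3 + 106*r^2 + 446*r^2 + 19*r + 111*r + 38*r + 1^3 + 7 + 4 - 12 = 144*r^3 + 552*r^2 + 168*r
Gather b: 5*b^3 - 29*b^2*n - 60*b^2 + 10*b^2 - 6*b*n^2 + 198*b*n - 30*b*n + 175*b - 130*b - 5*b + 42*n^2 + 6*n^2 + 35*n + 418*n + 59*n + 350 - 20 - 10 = 5*b^3 + b^2*(-29*n - 50) + b*(-6*n^2 + 168*n + 40) + 48*n^2 + 512*n + 320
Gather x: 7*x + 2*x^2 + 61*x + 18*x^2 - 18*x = 20*x^2 + 50*x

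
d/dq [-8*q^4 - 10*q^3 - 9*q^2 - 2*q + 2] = -32*q^3 - 30*q^2 - 18*q - 2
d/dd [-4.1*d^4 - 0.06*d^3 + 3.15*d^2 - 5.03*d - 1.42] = -16.4*d^3 - 0.18*d^2 + 6.3*d - 5.03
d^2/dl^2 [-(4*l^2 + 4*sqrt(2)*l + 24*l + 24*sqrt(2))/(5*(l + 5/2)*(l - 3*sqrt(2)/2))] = 32*(-20*sqrt(2)*l^3 - 28*l^3 - 234*sqrt(2)*l^2 - 900*sqrt(2)*l + 252*l - 876*sqrt(2) + 525)/(5*(32*l^6 - 144*sqrt(2)*l^5 + 240*l^5 - 1080*sqrt(2)*l^4 + 1032*l^4 - 2916*sqrt(2)*l^3 + 3740*l^3 - 3870*sqrt(2)*l^2 + 8100*l^2 - 4050*sqrt(2)*l + 6750*l - 3375*sqrt(2)))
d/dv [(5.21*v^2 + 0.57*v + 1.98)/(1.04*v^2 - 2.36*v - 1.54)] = (-12.8884*v^2 - 20.1652*v + 3.795)/(1.0816*v^4 - 4.9088*v^3 + 2.3664*v^2 + 7.2688*v + 2.3716)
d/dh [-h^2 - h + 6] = -2*h - 1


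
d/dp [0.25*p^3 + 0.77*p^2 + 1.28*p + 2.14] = 0.75*p^2 + 1.54*p + 1.28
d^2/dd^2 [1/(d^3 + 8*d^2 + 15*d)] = 2*(-d*(3*d + 8)*(d^2 + 8*d + 15) + (3*d^2 + 16*d + 15)^2)/(d^3*(d^2 + 8*d + 15)^3)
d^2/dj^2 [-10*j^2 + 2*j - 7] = -20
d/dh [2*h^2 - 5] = 4*h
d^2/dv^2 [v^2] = 2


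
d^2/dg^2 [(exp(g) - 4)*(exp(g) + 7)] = (4*exp(g) + 3)*exp(g)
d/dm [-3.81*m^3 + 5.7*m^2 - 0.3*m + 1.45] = -11.43*m^2 + 11.4*m - 0.3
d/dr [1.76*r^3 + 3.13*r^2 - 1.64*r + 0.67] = 5.28*r^2 + 6.26*r - 1.64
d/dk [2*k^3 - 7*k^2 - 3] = 2*k*(3*k - 7)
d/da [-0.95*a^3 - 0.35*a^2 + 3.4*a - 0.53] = -2.85*a^2 - 0.7*a + 3.4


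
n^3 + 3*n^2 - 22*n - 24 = (n - 4)*(n + 1)*(n + 6)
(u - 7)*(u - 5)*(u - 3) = u^3 - 15*u^2 + 71*u - 105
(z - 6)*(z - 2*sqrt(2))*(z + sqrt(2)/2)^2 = z^4 - 6*z^3 - sqrt(2)*z^3 - 7*z^2/2 + 6*sqrt(2)*z^2 - sqrt(2)*z + 21*z + 6*sqrt(2)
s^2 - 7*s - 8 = (s - 8)*(s + 1)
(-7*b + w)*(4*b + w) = -28*b^2 - 3*b*w + w^2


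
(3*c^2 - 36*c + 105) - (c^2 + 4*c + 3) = 2*c^2 - 40*c + 102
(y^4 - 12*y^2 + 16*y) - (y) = y^4 - 12*y^2 + 15*y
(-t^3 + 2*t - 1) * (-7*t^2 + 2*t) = 7*t^5 - 2*t^4 - 14*t^3 + 11*t^2 - 2*t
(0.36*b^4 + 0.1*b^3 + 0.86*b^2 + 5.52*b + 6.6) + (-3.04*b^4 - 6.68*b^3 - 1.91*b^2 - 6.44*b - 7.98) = -2.68*b^4 - 6.58*b^3 - 1.05*b^2 - 0.920000000000001*b - 1.38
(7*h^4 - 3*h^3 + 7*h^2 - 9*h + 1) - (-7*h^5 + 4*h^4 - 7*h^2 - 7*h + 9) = 7*h^5 + 3*h^4 - 3*h^3 + 14*h^2 - 2*h - 8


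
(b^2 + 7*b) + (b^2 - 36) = 2*b^2 + 7*b - 36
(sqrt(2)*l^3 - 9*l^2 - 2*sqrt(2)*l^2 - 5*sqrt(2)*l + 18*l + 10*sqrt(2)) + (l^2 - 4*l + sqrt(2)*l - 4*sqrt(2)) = sqrt(2)*l^3 - 8*l^2 - 2*sqrt(2)*l^2 - 4*sqrt(2)*l + 14*l + 6*sqrt(2)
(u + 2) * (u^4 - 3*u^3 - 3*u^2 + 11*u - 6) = u^5 - u^4 - 9*u^3 + 5*u^2 + 16*u - 12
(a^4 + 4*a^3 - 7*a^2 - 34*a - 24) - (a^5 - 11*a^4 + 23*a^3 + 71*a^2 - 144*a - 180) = -a^5 + 12*a^4 - 19*a^3 - 78*a^2 + 110*a + 156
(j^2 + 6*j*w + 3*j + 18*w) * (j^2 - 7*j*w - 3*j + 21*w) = j^4 - j^3*w - 42*j^2*w^2 - 9*j^2 + 9*j*w + 378*w^2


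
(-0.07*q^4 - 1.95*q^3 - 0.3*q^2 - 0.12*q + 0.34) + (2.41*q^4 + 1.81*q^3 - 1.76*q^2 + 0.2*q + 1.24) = 2.34*q^4 - 0.14*q^3 - 2.06*q^2 + 0.08*q + 1.58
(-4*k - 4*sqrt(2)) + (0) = -4*k - 4*sqrt(2)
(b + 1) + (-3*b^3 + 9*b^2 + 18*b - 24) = -3*b^3 + 9*b^2 + 19*b - 23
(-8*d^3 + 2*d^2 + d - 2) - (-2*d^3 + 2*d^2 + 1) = -6*d^3 + d - 3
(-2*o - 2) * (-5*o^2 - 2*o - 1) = 10*o^3 + 14*o^2 + 6*o + 2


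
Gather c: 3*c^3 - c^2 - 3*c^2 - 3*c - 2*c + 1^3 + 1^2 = 3*c^3 - 4*c^2 - 5*c + 2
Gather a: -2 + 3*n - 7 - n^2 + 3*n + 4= -n^2 + 6*n - 5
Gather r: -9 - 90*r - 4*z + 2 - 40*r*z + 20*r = r*(-40*z - 70) - 4*z - 7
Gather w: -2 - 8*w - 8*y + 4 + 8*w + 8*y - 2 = 0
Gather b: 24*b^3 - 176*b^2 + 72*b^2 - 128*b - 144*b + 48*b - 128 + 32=24*b^3 - 104*b^2 - 224*b - 96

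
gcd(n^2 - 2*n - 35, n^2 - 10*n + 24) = 1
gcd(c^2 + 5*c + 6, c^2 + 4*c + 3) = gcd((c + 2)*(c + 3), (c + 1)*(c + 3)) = c + 3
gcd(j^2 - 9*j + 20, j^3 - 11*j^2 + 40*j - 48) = j - 4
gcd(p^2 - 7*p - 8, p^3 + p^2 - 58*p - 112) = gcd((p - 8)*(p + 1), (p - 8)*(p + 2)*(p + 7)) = p - 8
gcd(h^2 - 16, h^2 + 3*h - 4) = h + 4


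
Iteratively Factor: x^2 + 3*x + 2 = (x + 2)*(x + 1)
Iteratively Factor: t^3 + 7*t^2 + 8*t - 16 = (t + 4)*(t^2 + 3*t - 4) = (t - 1)*(t + 4)*(t + 4)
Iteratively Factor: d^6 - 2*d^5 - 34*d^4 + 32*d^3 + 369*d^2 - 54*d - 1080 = (d + 3)*(d^5 - 5*d^4 - 19*d^3 + 89*d^2 + 102*d - 360) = (d - 2)*(d + 3)*(d^4 - 3*d^3 - 25*d^2 + 39*d + 180) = (d - 2)*(d + 3)^2*(d^3 - 6*d^2 - 7*d + 60) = (d - 4)*(d - 2)*(d + 3)^2*(d^2 - 2*d - 15) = (d - 5)*(d - 4)*(d - 2)*(d + 3)^2*(d + 3)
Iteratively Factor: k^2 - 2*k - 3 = (k - 3)*(k + 1)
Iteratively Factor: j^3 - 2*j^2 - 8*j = (j - 4)*(j^2 + 2*j) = j*(j - 4)*(j + 2)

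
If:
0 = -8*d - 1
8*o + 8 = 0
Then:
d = -1/8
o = -1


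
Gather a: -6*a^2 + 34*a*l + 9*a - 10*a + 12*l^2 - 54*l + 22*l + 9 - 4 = -6*a^2 + a*(34*l - 1) + 12*l^2 - 32*l + 5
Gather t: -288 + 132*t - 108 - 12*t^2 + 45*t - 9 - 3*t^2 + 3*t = -15*t^2 + 180*t - 405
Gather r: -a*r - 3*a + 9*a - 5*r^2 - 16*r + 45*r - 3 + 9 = 6*a - 5*r^2 + r*(29 - a) + 6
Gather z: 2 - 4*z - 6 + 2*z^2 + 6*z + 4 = 2*z^2 + 2*z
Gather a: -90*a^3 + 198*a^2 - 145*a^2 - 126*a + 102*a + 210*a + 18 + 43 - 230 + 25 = -90*a^3 + 53*a^2 + 186*a - 144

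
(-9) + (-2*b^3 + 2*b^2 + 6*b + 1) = -2*b^3 + 2*b^2 + 6*b - 8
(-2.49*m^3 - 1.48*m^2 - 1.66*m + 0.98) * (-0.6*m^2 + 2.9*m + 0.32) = 1.494*m^5 - 6.333*m^4 - 4.0928*m^3 - 5.8756*m^2 + 2.3108*m + 0.3136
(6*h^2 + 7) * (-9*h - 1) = -54*h^3 - 6*h^2 - 63*h - 7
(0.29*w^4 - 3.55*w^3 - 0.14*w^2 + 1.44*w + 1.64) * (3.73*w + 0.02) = 1.0817*w^5 - 13.2357*w^4 - 0.5932*w^3 + 5.3684*w^2 + 6.146*w + 0.0328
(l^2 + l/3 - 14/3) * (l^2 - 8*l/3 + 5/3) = l^4 - 7*l^3/3 - 35*l^2/9 + 13*l - 70/9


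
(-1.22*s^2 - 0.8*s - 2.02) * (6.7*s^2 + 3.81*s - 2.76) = -8.174*s^4 - 10.0082*s^3 - 13.2148*s^2 - 5.4882*s + 5.5752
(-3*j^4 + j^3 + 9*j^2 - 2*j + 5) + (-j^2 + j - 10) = -3*j^4 + j^3 + 8*j^2 - j - 5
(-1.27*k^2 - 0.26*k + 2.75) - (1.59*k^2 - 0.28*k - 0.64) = -2.86*k^2 + 0.02*k + 3.39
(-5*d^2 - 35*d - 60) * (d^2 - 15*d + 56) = -5*d^4 + 40*d^3 + 185*d^2 - 1060*d - 3360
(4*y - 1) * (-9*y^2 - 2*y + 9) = -36*y^3 + y^2 + 38*y - 9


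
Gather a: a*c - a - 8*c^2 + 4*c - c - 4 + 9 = a*(c - 1) - 8*c^2 + 3*c + 5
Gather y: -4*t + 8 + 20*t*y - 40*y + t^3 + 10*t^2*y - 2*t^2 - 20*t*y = t^3 - 2*t^2 - 4*t + y*(10*t^2 - 40) + 8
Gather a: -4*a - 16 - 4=-4*a - 20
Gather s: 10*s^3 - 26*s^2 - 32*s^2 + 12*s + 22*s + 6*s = 10*s^3 - 58*s^2 + 40*s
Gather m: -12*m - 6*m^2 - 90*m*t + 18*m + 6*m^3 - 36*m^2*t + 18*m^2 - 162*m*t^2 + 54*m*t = 6*m^3 + m^2*(12 - 36*t) + m*(-162*t^2 - 36*t + 6)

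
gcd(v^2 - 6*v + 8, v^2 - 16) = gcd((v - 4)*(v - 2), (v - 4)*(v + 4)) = v - 4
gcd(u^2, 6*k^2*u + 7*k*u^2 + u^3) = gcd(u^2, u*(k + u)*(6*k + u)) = u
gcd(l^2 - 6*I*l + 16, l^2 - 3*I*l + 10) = l + 2*I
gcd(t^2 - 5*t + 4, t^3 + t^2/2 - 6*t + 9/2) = t - 1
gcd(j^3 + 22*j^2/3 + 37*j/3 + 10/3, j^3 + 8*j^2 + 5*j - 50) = j + 5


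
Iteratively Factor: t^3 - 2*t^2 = (t - 2)*(t^2) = t*(t - 2)*(t)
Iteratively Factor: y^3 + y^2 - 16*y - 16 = (y + 4)*(y^2 - 3*y - 4) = (y - 4)*(y + 4)*(y + 1)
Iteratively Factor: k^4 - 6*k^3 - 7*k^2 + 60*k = (k - 4)*(k^3 - 2*k^2 - 15*k) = (k - 4)*(k + 3)*(k^2 - 5*k) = (k - 5)*(k - 4)*(k + 3)*(k)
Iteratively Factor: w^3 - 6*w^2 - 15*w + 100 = (w + 4)*(w^2 - 10*w + 25) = (w - 5)*(w + 4)*(w - 5)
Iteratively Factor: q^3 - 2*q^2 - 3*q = (q + 1)*(q^2 - 3*q) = (q - 3)*(q + 1)*(q)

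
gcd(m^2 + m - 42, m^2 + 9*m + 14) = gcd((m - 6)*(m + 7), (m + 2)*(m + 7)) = m + 7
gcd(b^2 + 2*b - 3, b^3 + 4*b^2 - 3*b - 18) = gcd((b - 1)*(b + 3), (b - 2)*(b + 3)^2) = b + 3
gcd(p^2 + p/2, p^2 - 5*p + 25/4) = 1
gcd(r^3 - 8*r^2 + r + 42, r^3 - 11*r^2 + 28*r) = r - 7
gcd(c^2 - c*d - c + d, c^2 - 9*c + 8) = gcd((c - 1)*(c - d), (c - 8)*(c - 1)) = c - 1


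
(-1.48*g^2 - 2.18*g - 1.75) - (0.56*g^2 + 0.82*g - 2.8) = -2.04*g^2 - 3.0*g + 1.05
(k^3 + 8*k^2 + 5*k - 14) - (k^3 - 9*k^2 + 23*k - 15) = 17*k^2 - 18*k + 1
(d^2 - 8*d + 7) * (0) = 0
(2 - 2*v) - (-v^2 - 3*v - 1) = v^2 + v + 3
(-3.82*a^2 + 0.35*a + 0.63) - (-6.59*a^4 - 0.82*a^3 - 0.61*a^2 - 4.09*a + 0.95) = 6.59*a^4 + 0.82*a^3 - 3.21*a^2 + 4.44*a - 0.32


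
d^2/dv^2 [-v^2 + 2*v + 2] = -2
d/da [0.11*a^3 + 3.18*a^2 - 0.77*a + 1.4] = 0.33*a^2 + 6.36*a - 0.77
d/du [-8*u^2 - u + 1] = -16*u - 1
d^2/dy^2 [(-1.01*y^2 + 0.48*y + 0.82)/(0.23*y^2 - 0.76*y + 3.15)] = (-0.302312*y^3 + 4.650738*y^2 - 2.946576*y - 17.986126)/(0.012167*y^6 - 0.120612*y^5 + 0.898449*y^4 - 3.742696*y^3 + 12.304845*y^2 - 22.6233*y + 31.255875)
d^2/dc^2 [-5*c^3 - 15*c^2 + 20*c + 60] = -30*c - 30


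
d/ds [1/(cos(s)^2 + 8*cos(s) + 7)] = 2*(cos(s) + 4)*sin(s)/(cos(s)^2 + 8*cos(s) + 7)^2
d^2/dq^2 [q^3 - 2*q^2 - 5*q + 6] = 6*q - 4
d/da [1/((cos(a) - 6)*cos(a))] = 2*(cos(a) - 3)*sin(a)/((cos(a) - 6)^2*cos(a)^2)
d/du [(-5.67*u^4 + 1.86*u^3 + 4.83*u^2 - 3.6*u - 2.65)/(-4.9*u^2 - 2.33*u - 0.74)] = (55.566*u^5 + 30.5193*u^4 + 8.1156*u^3 - 33.0231*u^2 - 33.1184*u - 3.5105)/(24.01*u^4 + 22.834*u^3 + 12.6809*u^2 + 3.4484*u + 0.5476)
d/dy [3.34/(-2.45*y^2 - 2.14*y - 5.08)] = (16.366*y + 7.1476)/(2.45*y^2 + 2.14*y + 5.08)^2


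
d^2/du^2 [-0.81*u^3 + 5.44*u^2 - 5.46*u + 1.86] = 10.88 - 4.86*u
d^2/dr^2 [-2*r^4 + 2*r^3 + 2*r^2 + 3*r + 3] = -24*r^2 + 12*r + 4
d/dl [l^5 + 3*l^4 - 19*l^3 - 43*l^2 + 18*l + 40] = 5*l^4 + 12*l^3 - 57*l^2 - 86*l + 18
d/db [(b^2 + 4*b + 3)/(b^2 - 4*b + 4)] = 2*(-4*b - 7)/(b^3 - 6*b^2 + 12*b - 8)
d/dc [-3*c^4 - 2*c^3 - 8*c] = -12*c^3 - 6*c^2 - 8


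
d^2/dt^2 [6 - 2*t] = 0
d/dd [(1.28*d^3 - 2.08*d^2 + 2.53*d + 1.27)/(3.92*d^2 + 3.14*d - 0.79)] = (5.0176*d^4 + 8.0384*d^3 - 19.4824*d^2 - 6.6704*d - 5.9865)/(15.3664*d^4 + 24.6176*d^3 + 3.666*d^2 - 4.9612*d + 0.6241)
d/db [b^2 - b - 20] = 2*b - 1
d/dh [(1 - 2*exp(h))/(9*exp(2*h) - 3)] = 2*(3*exp(2*h) - 3*exp(h) + 1)*exp(h)/(3*(9*exp(4*h) - 6*exp(2*h) + 1))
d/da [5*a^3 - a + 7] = 15*a^2 - 1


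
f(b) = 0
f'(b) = 0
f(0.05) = 0.00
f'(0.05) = 0.00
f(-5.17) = 0.00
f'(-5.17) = 0.00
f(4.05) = 0.00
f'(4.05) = 0.00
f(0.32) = 0.00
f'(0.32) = 0.00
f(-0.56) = 0.00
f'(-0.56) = 0.00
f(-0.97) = 0.00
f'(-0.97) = 0.00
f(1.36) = 0.00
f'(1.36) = 0.00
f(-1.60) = 0.00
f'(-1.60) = 0.00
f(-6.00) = 0.00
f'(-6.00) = 0.00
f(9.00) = 0.00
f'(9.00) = 0.00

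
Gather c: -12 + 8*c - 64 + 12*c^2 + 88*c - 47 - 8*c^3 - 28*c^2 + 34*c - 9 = -8*c^3 - 16*c^2 + 130*c - 132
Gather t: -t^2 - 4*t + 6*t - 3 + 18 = -t^2 + 2*t + 15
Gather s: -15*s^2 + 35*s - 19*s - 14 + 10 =-15*s^2 + 16*s - 4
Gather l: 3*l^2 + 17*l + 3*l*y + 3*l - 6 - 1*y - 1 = 3*l^2 + l*(3*y + 20) - y - 7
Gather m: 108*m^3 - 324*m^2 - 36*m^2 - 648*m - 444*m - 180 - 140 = 108*m^3 - 360*m^2 - 1092*m - 320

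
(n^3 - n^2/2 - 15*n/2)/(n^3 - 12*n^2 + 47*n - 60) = n*(2*n + 5)/(2*(n^2 - 9*n + 20))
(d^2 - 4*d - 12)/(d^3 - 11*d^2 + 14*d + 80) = (d - 6)/(d^2 - 13*d + 40)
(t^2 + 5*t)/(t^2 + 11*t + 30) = t/(t + 6)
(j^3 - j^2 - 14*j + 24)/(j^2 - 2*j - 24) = (j^2 - 5*j + 6)/(j - 6)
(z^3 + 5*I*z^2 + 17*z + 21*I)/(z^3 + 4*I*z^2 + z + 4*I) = (z^2 + 4*I*z + 21)/(z^2 + 3*I*z + 4)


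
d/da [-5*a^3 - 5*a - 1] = -15*a^2 - 5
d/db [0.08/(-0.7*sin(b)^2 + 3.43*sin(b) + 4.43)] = (0.112*sin(b) - 0.2744)*cos(b)/(-0.7*sin(b)^2 + 3.43*sin(b) + 4.43)^2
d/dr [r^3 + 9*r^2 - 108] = 3*r*(r + 6)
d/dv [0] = 0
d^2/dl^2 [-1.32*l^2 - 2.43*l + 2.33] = -2.64000000000000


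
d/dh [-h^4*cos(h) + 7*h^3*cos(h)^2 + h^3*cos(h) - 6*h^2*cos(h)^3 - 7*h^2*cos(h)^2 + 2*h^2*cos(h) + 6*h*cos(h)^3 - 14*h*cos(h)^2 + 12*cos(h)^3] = h^4*sin(h) - h^3*sin(h) - 7*h^3*sin(2*h) - 4*h^3*cos(h) + 18*h^2*sin(h)*cos(h)^2 - 2*h^2*sin(h) + 7*h^2*sin(2*h) + 21*h^2*cos(h)^2 + 3*h^2*cos(h) - 18*h*sin(h)*cos(h)^2 + 14*h*sin(2*h) - 12*h*cos(h)^3 - 14*h*cos(h)^2 + 4*h*cos(h) - 36*sin(h)*cos(h)^2 + 6*cos(h)^3 - 14*cos(h)^2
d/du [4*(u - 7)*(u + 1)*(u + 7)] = 12*u^2 + 8*u - 196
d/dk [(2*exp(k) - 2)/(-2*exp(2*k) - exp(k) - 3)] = 2*(-(1 - exp(k))*(4*exp(k) + 1) - 2*exp(2*k) - exp(k) - 3)*exp(k)/(2*exp(2*k) + exp(k) + 3)^2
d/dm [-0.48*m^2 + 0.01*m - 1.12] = 0.01 - 0.96*m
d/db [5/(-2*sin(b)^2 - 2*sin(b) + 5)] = 10*(sin(2*b) + cos(b))/(2*sin(b) - cos(2*b) - 4)^2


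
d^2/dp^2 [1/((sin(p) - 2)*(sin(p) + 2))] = 2*(-2*sin(p)^4 - 5*sin(p)^2 + 4)/((sin(p) - 2)^3*(sin(p) + 2)^3)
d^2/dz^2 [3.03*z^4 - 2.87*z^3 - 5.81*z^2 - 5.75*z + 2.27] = 36.36*z^2 - 17.22*z - 11.62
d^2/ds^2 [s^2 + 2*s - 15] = 2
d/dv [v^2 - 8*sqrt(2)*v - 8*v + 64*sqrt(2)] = 2*v - 8*sqrt(2) - 8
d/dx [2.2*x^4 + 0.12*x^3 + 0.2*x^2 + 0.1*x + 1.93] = 8.8*x^3 + 0.36*x^2 + 0.4*x + 0.1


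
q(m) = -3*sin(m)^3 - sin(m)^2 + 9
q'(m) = -9*sin(m)^2*cos(m) - 2*sin(m)*cos(m)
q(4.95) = 10.81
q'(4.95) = -1.54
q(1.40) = 5.16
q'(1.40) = -1.82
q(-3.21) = 8.99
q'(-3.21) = 0.18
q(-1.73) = 10.91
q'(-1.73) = 1.08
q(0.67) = 7.90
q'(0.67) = -3.69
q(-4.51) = 5.22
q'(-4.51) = 2.13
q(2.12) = 6.41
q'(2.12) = 4.31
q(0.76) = 7.54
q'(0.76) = -4.09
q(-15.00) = 9.40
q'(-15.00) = 1.90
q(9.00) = 8.62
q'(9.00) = 2.14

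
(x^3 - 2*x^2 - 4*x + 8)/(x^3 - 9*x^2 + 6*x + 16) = (x^2 - 4)/(x^2 - 7*x - 8)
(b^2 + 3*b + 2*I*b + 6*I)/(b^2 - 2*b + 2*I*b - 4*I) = (b + 3)/(b - 2)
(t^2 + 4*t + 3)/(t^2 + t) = (t + 3)/t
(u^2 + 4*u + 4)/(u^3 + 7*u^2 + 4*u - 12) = (u + 2)/(u^2 + 5*u - 6)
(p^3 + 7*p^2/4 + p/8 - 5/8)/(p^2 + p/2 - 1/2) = p + 5/4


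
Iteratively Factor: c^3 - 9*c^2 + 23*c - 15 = (c - 1)*(c^2 - 8*c + 15) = (c - 5)*(c - 1)*(c - 3)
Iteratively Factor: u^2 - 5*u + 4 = (u - 4)*(u - 1)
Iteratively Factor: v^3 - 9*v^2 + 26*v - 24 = (v - 4)*(v^2 - 5*v + 6) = (v - 4)*(v - 3)*(v - 2)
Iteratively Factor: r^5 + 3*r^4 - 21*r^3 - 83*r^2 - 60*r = (r - 5)*(r^4 + 8*r^3 + 19*r^2 + 12*r) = (r - 5)*(r + 3)*(r^3 + 5*r^2 + 4*r) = (r - 5)*(r + 1)*(r + 3)*(r^2 + 4*r) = (r - 5)*(r + 1)*(r + 3)*(r + 4)*(r)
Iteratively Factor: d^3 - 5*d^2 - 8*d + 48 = (d + 3)*(d^2 - 8*d + 16) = (d - 4)*(d + 3)*(d - 4)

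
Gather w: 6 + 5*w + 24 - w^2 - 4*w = -w^2 + w + 30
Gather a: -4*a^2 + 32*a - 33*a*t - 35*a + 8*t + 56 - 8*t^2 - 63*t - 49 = -4*a^2 + a*(-33*t - 3) - 8*t^2 - 55*t + 7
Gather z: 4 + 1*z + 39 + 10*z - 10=11*z + 33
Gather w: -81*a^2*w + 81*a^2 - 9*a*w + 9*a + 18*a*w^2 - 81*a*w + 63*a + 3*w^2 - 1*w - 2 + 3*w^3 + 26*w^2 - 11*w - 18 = 81*a^2 + 72*a + 3*w^3 + w^2*(18*a + 29) + w*(-81*a^2 - 90*a - 12) - 20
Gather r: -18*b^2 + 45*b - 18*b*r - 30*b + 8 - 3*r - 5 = -18*b^2 + 15*b + r*(-18*b - 3) + 3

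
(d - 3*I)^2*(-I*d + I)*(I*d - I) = d^4 - 2*d^3 - 6*I*d^3 - 8*d^2 + 12*I*d^2 + 18*d - 6*I*d - 9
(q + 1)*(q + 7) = q^2 + 8*q + 7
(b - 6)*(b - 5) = b^2 - 11*b + 30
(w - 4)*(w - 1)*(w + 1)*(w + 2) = w^4 - 2*w^3 - 9*w^2 + 2*w + 8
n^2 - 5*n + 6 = (n - 3)*(n - 2)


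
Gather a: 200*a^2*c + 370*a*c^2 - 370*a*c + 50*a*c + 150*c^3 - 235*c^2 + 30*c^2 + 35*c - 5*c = 200*a^2*c + a*(370*c^2 - 320*c) + 150*c^3 - 205*c^2 + 30*c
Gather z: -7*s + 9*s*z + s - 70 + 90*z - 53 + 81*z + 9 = -6*s + z*(9*s + 171) - 114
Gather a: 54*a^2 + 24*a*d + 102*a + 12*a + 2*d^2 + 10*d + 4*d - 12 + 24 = 54*a^2 + a*(24*d + 114) + 2*d^2 + 14*d + 12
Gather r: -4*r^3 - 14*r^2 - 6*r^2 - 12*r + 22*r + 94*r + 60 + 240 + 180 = -4*r^3 - 20*r^2 + 104*r + 480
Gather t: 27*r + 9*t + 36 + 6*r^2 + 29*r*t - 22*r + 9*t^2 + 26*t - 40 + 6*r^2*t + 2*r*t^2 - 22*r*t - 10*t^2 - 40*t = 6*r^2 + 5*r + t^2*(2*r - 1) + t*(6*r^2 + 7*r - 5) - 4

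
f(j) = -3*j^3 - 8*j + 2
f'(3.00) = -89.00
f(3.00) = -103.00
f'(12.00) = -1304.00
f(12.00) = -5278.00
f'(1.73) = -34.94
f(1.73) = -27.37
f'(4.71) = -207.66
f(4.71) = -349.14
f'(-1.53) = -29.07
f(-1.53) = 24.98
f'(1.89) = -40.15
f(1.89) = -33.37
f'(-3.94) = -147.71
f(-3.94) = 217.01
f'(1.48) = -27.71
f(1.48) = -19.57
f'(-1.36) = -24.65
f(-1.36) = 20.43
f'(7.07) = -457.86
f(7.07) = -1114.74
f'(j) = -9*j^2 - 8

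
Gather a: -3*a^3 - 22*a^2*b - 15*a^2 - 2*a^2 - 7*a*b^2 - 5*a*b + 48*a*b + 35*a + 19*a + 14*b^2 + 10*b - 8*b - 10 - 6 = -3*a^3 + a^2*(-22*b - 17) + a*(-7*b^2 + 43*b + 54) + 14*b^2 + 2*b - 16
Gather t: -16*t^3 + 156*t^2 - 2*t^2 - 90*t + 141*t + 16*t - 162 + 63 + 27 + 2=-16*t^3 + 154*t^2 + 67*t - 70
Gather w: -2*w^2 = -2*w^2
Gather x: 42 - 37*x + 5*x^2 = 5*x^2 - 37*x + 42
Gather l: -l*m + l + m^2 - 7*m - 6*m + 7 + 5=l*(1 - m) + m^2 - 13*m + 12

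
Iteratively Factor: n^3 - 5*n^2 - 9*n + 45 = (n - 3)*(n^2 - 2*n - 15) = (n - 3)*(n + 3)*(n - 5)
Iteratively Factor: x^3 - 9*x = (x + 3)*(x^2 - 3*x) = (x - 3)*(x + 3)*(x)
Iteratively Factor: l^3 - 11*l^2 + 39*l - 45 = (l - 3)*(l^2 - 8*l + 15) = (l - 3)^2*(l - 5)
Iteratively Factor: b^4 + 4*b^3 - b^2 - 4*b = (b - 1)*(b^3 + 5*b^2 + 4*b) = (b - 1)*(b + 4)*(b^2 + b) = b*(b - 1)*(b + 4)*(b + 1)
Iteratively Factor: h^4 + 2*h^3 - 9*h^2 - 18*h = (h)*(h^3 + 2*h^2 - 9*h - 18) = h*(h + 2)*(h^2 - 9) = h*(h - 3)*(h + 2)*(h + 3)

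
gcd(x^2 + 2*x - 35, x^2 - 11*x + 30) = x - 5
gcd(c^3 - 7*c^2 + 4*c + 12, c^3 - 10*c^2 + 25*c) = 1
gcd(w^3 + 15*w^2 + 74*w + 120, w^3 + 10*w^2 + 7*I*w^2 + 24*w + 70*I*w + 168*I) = w^2 + 10*w + 24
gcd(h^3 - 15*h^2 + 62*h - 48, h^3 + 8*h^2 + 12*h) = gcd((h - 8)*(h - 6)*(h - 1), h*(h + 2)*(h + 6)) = 1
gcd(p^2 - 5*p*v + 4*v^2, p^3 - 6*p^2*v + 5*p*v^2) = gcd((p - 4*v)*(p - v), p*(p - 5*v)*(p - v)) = p - v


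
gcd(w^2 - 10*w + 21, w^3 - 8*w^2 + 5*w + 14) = w - 7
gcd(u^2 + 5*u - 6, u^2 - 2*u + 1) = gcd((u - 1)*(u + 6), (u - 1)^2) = u - 1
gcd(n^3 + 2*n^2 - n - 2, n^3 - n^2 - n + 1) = n^2 - 1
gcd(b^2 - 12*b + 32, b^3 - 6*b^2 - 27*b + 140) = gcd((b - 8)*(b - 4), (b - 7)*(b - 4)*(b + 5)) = b - 4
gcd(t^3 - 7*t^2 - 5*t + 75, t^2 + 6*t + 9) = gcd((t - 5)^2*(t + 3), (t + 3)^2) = t + 3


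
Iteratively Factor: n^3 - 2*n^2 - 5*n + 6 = (n + 2)*(n^2 - 4*n + 3) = (n - 1)*(n + 2)*(n - 3)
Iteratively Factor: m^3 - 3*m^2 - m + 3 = (m - 3)*(m^2 - 1) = (m - 3)*(m + 1)*(m - 1)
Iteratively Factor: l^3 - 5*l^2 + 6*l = (l - 3)*(l^2 - 2*l) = (l - 3)*(l - 2)*(l)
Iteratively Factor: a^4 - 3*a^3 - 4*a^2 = (a)*(a^3 - 3*a^2 - 4*a) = a^2*(a^2 - 3*a - 4) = a^2*(a + 1)*(a - 4)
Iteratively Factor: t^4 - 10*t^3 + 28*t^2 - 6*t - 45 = (t - 3)*(t^3 - 7*t^2 + 7*t + 15) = (t - 3)^2*(t^2 - 4*t - 5) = (t - 5)*(t - 3)^2*(t + 1)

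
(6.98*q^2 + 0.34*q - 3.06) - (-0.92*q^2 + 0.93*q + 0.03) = 7.9*q^2 - 0.59*q - 3.09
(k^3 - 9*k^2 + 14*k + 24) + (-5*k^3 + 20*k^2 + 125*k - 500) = -4*k^3 + 11*k^2 + 139*k - 476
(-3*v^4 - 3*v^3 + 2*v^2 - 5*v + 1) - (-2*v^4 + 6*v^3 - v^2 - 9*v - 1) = -v^4 - 9*v^3 + 3*v^2 + 4*v + 2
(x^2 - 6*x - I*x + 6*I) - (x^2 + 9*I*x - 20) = -6*x - 10*I*x + 20 + 6*I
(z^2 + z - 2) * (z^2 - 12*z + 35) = z^4 - 11*z^3 + 21*z^2 + 59*z - 70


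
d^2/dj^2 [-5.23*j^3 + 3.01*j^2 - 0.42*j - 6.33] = 6.02 - 31.38*j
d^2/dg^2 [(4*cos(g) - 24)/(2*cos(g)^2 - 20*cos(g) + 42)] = 2*(-9*(1 - cos(2*g))^2*cos(g)/4 + 7*(1 - cos(2*g))^2/2 + 2029*cos(g)/2 - 61*cos(2*g) - 15*cos(3*g) + cos(5*g)/2 - 603)/((cos(g) - 7)^3*(cos(g) - 3)^3)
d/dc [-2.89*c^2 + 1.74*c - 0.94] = 1.74 - 5.78*c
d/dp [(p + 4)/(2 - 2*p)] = 5/(2*(p - 1)^2)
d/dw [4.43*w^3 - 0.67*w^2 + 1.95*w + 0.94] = 13.29*w^2 - 1.34*w + 1.95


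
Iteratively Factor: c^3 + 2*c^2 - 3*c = (c - 1)*(c^2 + 3*c) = c*(c - 1)*(c + 3)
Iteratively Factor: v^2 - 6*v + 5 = (v - 5)*(v - 1)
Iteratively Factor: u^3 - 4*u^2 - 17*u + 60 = (u - 5)*(u^2 + u - 12) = (u - 5)*(u - 3)*(u + 4)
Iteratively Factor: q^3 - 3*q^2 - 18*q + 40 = (q + 4)*(q^2 - 7*q + 10) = (q - 2)*(q + 4)*(q - 5)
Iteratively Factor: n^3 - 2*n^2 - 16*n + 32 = (n + 4)*(n^2 - 6*n + 8) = (n - 2)*(n + 4)*(n - 4)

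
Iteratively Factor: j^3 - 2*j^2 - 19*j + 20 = (j + 4)*(j^2 - 6*j + 5) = (j - 1)*(j + 4)*(j - 5)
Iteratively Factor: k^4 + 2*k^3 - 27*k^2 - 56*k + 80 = (k - 5)*(k^3 + 7*k^2 + 8*k - 16) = (k - 5)*(k - 1)*(k^2 + 8*k + 16) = (k - 5)*(k - 1)*(k + 4)*(k + 4)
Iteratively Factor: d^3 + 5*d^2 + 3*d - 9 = (d - 1)*(d^2 + 6*d + 9) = (d - 1)*(d + 3)*(d + 3)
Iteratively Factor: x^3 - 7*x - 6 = (x - 3)*(x^2 + 3*x + 2) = (x - 3)*(x + 2)*(x + 1)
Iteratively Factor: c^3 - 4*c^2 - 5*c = (c - 5)*(c^2 + c) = (c - 5)*(c + 1)*(c)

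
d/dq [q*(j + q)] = j + 2*q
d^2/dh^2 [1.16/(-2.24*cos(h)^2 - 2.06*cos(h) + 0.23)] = (23.281664*(1 - cos(h)^2)^2 + 16.058112*cos(h)^3 + 18.953936*cos(h)^2 - 31.566616*cos(h) - 34.32208)/(2.24*cos(h)^2 + 2.06*cos(h) - 0.23)^3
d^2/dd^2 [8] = 0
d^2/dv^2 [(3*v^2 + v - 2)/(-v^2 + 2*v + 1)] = 2*(-7*v^3 - 3*v^2 - 15*v + 9)/(v^6 - 6*v^5 + 9*v^4 + 4*v^3 - 9*v^2 - 6*v - 1)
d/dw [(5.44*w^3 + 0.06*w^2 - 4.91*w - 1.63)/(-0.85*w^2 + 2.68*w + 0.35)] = (-4.624*w^4 + 29.1584*w^3 + 1.6993*w^2 - 2.729*w + 2.6499)/(0.7225*w^4 - 4.556*w^3 + 6.5874*w^2 + 1.876*w + 0.1225)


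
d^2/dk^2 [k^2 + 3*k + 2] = 2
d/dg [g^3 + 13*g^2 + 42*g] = 3*g^2 + 26*g + 42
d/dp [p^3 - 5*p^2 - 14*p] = 3*p^2 - 10*p - 14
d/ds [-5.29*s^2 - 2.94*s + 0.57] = -10.58*s - 2.94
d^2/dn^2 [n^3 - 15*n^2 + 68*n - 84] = 6*n - 30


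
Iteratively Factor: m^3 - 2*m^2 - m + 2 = (m - 1)*(m^2 - m - 2) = (m - 1)*(m + 1)*(m - 2)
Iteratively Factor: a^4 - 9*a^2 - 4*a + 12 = (a + 2)*(a^3 - 2*a^2 - 5*a + 6) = (a - 1)*(a + 2)*(a^2 - a - 6) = (a - 3)*(a - 1)*(a + 2)*(a + 2)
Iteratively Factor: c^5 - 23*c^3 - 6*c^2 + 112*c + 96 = (c - 4)*(c^4 + 4*c^3 - 7*c^2 - 34*c - 24) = (c - 4)*(c - 3)*(c^3 + 7*c^2 + 14*c + 8) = (c - 4)*(c - 3)*(c + 4)*(c^2 + 3*c + 2) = (c - 4)*(c - 3)*(c + 1)*(c + 4)*(c + 2)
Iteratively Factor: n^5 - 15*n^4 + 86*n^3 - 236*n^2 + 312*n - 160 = (n - 2)*(n^4 - 13*n^3 + 60*n^2 - 116*n + 80) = (n - 4)*(n - 2)*(n^3 - 9*n^2 + 24*n - 20) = (n - 4)*(n - 2)^2*(n^2 - 7*n + 10) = (n - 5)*(n - 4)*(n - 2)^2*(n - 2)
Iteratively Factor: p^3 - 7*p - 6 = (p - 3)*(p^2 + 3*p + 2) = (p - 3)*(p + 1)*(p + 2)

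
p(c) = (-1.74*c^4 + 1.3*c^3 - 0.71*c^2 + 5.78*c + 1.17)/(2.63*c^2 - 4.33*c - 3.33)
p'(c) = (4.33 - 5.26*c)*(-1.74*c^4 + 1.3*c^3 - 0.71*c^2 + 5.78*c + 1.17)/(2.63*c^2 - 4.33*c - 3.33)^2 + (-6.96*c^3 + 3.9*c^2 - 1.42*c + 5.78)/(2.63*c^2 - 4.33*c - 3.33)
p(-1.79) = -2.86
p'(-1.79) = 1.67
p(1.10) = -1.19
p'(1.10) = -0.29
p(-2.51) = -4.46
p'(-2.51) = 2.73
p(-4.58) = -12.99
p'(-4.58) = 5.49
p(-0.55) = 17.00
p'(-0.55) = -861.00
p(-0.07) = -0.25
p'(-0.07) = -1.56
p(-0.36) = 0.76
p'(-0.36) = -8.30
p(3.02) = -12.77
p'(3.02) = -0.94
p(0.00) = -0.35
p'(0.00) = -1.28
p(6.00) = -30.04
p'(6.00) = -8.38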